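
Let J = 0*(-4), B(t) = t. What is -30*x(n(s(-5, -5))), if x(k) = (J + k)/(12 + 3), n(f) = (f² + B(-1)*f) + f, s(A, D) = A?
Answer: -50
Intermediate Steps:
J = 0
n(f) = f² (n(f) = (f² - f) + f = f²)
x(k) = k/15 (x(k) = (0 + k)/(12 + 3) = k/15)
-30*x(n(s(-5, -5))) = -2*(-5)² = -2*25 = -30*5/3 = -50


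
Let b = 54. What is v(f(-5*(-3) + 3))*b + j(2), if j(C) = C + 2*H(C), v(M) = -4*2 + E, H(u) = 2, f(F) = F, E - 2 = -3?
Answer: -480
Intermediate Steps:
E = -1 (E = 2 - 3 = -1)
v(M) = -9 (v(M) = -4*2 - 1 = -8 - 1 = -9)
j(C) = 4 + C (j(C) = C + 2*2 = C + 4 = 4 + C)
v(f(-5*(-3) + 3))*b + j(2) = -9*54 + (4 + 2) = -486 + 6 = -480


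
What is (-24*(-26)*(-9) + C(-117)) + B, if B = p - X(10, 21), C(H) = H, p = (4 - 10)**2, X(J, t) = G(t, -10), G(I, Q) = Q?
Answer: -5687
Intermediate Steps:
X(J, t) = -10
p = 36 (p = (-6)**2 = 36)
B = 46 (B = 36 - 1*(-10) = 36 + 10 = 46)
(-24*(-26)*(-9) + C(-117)) + B = (-24*(-26)*(-9) - 117) + 46 = (624*(-9) - 117) + 46 = (-5616 - 117) + 46 = -5733 + 46 = -5687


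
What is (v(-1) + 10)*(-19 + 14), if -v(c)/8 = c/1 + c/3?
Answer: -310/3 ≈ -103.33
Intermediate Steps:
v(c) = -32*c/3 (v(c) = -8*(c/1 + c/3) = -8*(c*1 + c*(⅓)) = -8*(c + c/3) = -32*c/3)
(v(-1) + 10)*(-19 + 14) = (-32/3*(-1) + 10)*(-19 + 14) = (32/3 + 10)*(-5) = (62/3)*(-5) = -310/3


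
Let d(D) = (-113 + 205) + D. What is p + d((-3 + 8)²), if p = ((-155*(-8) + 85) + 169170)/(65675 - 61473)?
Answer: 662129/4202 ≈ 157.57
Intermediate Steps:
d(D) = 92 + D
p = 170495/4202 (p = ((1240 + 85) + 169170)/4202 = (1325 + 169170)*(1/4202) = 170495*(1/4202) = 170495/4202 ≈ 40.575)
p + d((-3 + 8)²) = 170495/4202 + (92 + (-3 + 8)²) = 170495/4202 + (92 + 5²) = 170495/4202 + (92 + 25) = 170495/4202 + 117 = 662129/4202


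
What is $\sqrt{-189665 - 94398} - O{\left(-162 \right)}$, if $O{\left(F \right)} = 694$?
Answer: $-694 + i \sqrt{284063} \approx -694.0 + 532.98 i$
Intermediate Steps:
$\sqrt{-189665 - 94398} - O{\left(-162 \right)} = \sqrt{-189665 - 94398} - 694 = \sqrt{-284063} - 694 = i \sqrt{284063} - 694 = -694 + i \sqrt{284063}$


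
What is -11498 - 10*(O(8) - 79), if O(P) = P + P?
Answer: -10868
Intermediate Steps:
O(P) = 2*P
-11498 - 10*(O(8) - 79) = -11498 - 10*(2*8 - 79) = -11498 - 10*(16 - 79) = -11498 - 10*(-63) = -11498 + 630 = -10868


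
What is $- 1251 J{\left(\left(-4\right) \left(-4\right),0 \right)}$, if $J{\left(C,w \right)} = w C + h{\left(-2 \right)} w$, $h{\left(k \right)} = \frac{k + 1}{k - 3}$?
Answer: $0$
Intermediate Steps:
$h{\left(k \right)} = \frac{1 + k}{-3 + k}$
$J{\left(C,w \right)} = \frac{w}{5} + C w$ ($J{\left(C,w \right)} = w C + \frac{1 - 2}{-3 - 2} w = C w + \frac{1}{-5} \left(-1\right) w = C w + \left(- \frac{1}{5}\right) \left(-1\right) w = C w + \frac{w}{5} = \frac{w}{5} + C w$)
$- 1251 J{\left(\left(-4\right) \left(-4\right),0 \right)} = - 1251 \cdot 0 \left(\frac{1}{5} - -16\right) = - 1251 \cdot 0 \left(\frac{1}{5} + 16\right) = - 1251 \cdot 0 \cdot \frac{81}{5} = \left(-1251\right) 0 = 0$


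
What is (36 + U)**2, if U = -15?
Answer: 441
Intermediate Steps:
(36 + U)**2 = (36 - 15)**2 = 21**2 = 441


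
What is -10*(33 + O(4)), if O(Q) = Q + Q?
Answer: -410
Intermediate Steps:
O(Q) = 2*Q
-10*(33 + O(4)) = -10*(33 + 2*4) = -10*(33 + 8) = -10*41 = -410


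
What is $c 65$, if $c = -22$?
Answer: $-1430$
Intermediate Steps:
$c 65 = \left(-22\right) 65 = -1430$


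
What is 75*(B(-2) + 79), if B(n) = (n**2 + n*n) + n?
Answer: 6375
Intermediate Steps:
B(n) = n + 2*n**2 (B(n) = (n**2 + n**2) + n = 2*n**2 + n = n + 2*n**2)
75*(B(-2) + 79) = 75*(-2*(1 + 2*(-2)) + 79) = 75*(-2*(1 - 4) + 79) = 75*(-2*(-3) + 79) = 75*(6 + 79) = 75*85 = 6375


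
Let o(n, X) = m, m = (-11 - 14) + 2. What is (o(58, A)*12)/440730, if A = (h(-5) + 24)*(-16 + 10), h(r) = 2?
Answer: -46/73455 ≈ -0.00062623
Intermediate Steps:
m = -23 (m = -25 + 2 = -23)
A = -156 (A = (2 + 24)*(-16 + 10) = 26*(-6) = -156)
o(n, X) = -23
(o(58, A)*12)/440730 = -23*12/440730 = -276*1/440730 = -46/73455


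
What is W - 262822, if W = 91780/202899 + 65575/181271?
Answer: -9666485587848733/36779704629 ≈ -2.6282e+5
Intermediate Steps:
W = 29942154305/36779704629 (W = 91780*(1/202899) + 65575*(1/181271) = 91780/202899 + 65575/181271 = 29942154305/36779704629 ≈ 0.81409)
W - 262822 = 29942154305/36779704629 - 262822 = -9666485587848733/36779704629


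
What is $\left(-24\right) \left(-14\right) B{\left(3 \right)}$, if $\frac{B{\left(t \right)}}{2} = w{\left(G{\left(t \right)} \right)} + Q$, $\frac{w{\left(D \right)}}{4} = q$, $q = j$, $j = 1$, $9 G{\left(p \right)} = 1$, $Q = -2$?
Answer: $1344$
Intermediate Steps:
$G{\left(p \right)} = \frac{1}{9}$ ($G{\left(p \right)} = \frac{1}{9} \cdot 1 = \frac{1}{9}$)
$q = 1$
$w{\left(D \right)} = 4$ ($w{\left(D \right)} = 4 \cdot 1 = 4$)
$B{\left(t \right)} = 4$ ($B{\left(t \right)} = 2 \left(4 - 2\right) = 2 \cdot 2 = 4$)
$\left(-24\right) \left(-14\right) B{\left(3 \right)} = \left(-24\right) \left(-14\right) 4 = 336 \cdot 4 = 1344$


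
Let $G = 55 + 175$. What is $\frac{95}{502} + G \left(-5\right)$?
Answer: $- \frac{577205}{502} \approx -1149.8$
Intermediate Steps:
$G = 230$
$\frac{95}{502} + G \left(-5\right) = \frac{95}{502} + 230 \left(-5\right) = 95 \cdot \frac{1}{502} - 1150 = \frac{95}{502} - 1150 = - \frac{577205}{502}$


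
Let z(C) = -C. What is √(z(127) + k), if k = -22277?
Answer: 2*I*√5601 ≈ 149.68*I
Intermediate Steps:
√(z(127) + k) = √(-1*127 - 22277) = √(-127 - 22277) = √(-22404) = 2*I*√5601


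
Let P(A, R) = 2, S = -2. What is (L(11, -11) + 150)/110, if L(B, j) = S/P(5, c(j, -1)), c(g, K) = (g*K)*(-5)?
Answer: 149/110 ≈ 1.3545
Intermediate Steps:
c(g, K) = -5*K*g (c(g, K) = (K*g)*(-5) = -5*K*g)
L(B, j) = -1 (L(B, j) = -2/2 = -2*½ = -1)
(L(11, -11) + 150)/110 = (-1 + 150)/110 = (1/110)*149 = 149/110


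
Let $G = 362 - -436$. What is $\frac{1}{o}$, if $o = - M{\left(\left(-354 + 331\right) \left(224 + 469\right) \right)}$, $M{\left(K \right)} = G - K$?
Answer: $- \frac{1}{16737} \approx -5.9748 \cdot 10^{-5}$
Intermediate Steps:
$G = 798$ ($G = 362 + 436 = 798$)
$M{\left(K \right)} = 798 - K$
$o = -16737$ ($o = - (798 - \left(-354 + 331\right) \left(224 + 469\right)) = - (798 - \left(-23\right) 693) = - (798 - -15939) = - (798 + 15939) = \left(-1\right) 16737 = -16737$)
$\frac{1}{o} = \frac{1}{-16737} = - \frac{1}{16737}$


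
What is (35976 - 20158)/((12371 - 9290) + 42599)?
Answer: 7909/22840 ≈ 0.34628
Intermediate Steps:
(35976 - 20158)/((12371 - 9290) + 42599) = 15818/(3081 + 42599) = 15818/45680 = 15818*(1/45680) = 7909/22840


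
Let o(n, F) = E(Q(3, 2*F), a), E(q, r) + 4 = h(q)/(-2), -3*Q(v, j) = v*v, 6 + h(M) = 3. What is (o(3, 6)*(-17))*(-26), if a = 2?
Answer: -1105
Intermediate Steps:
h(M) = -3 (h(M) = -6 + 3 = -3)
Q(v, j) = -v²/3 (Q(v, j) = -v*v/3 = -v²/3)
E(q, r) = -5/2 (E(q, r) = -4 - 3/(-2) = -4 - 3*(-½) = -4 + 3/2 = -5/2)
o(n, F) = -5/2
(o(3, 6)*(-17))*(-26) = -5/2*(-17)*(-26) = (85/2)*(-26) = -1105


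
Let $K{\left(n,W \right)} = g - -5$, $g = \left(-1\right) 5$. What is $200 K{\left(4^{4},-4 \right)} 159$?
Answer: $0$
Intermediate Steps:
$g = -5$
$K{\left(n,W \right)} = 0$ ($K{\left(n,W \right)} = -5 - -5 = -5 + 5 = 0$)
$200 K{\left(4^{4},-4 \right)} 159 = 200 \cdot 0 \cdot 159 = 0 \cdot 159 = 0$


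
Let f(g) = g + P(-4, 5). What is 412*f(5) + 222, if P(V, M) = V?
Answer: 634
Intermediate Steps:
f(g) = -4 + g (f(g) = g - 4 = -4 + g)
412*f(5) + 222 = 412*(-4 + 5) + 222 = 412*1 + 222 = 412 + 222 = 634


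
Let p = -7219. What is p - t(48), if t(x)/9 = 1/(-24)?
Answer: -57749/8 ≈ -7218.6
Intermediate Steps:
t(x) = -3/8 (t(x) = 9/(-24) = 9*(-1/24) = -3/8)
p - t(48) = -7219 - 1*(-3/8) = -7219 + 3/8 = -57749/8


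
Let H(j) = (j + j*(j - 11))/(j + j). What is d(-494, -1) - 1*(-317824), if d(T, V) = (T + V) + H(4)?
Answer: 317326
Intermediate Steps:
H(j) = (j + j*(-11 + j))/(2*j) (H(j) = (j + j*(-11 + j))/((2*j)) = (j + j*(-11 + j))*(1/(2*j)) = (j + j*(-11 + j))/(2*j))
d(T, V) = -3 + T + V (d(T, V) = (T + V) + (-5 + (½)*4) = (T + V) + (-5 + 2) = (T + V) - 3 = -3 + T + V)
d(-494, -1) - 1*(-317824) = (-3 - 494 - 1) - 1*(-317824) = -498 + 317824 = 317326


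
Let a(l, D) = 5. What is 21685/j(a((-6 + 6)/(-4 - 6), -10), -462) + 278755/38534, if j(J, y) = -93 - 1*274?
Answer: -733306705/14141978 ≈ -51.853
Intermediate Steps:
j(J, y) = -367 (j(J, y) = -93 - 274 = -367)
21685/j(a((-6 + 6)/(-4 - 6), -10), -462) + 278755/38534 = 21685/(-367) + 278755/38534 = 21685*(-1/367) + 278755*(1/38534) = -21685/367 + 278755/38534 = -733306705/14141978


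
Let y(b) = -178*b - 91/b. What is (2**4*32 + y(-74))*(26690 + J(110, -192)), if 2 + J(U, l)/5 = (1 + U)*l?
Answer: -40447517580/37 ≈ -1.0932e+9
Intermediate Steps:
J(U, l) = -10 + 5*l*(1 + U) (J(U, l) = -10 + 5*((1 + U)*l) = -10 + 5*(l*(1 + U)) = -10 + 5*l*(1 + U))
y(b) = -178*b - 91/b (y(b) = -89*2*b - 91/b = -178*b - 91/b)
(2**4*32 + y(-74))*(26690 + J(110, -192)) = (2**4*32 + (-178*(-74) - 91/(-74)))*(26690 + (-10 + 5*(-192) + 5*110*(-192))) = (16*32 + (13172 - 91*(-1/74)))*(26690 + (-10 - 960 - 105600)) = (512 + (13172 + 91/74))*(26690 - 106570) = (512 + 974819/74)*(-79880) = (1012707/74)*(-79880) = -40447517580/37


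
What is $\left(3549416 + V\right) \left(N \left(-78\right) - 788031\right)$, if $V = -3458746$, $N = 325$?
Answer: $-73749255270$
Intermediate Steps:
$\left(3549416 + V\right) \left(N \left(-78\right) - 788031\right) = \left(3549416 - 3458746\right) \left(325 \left(-78\right) - 788031\right) = 90670 \left(-25350 - 788031\right) = 90670 \left(-813381\right) = -73749255270$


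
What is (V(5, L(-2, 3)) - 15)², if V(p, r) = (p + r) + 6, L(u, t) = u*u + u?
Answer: 4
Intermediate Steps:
L(u, t) = u + u² (L(u, t) = u² + u = u + u²)
V(p, r) = 6 + p + r
(V(5, L(-2, 3)) - 15)² = ((6 + 5 - 2*(1 - 2)) - 15)² = ((6 + 5 - 2*(-1)) - 15)² = ((6 + 5 + 2) - 15)² = (13 - 15)² = (-2)² = 4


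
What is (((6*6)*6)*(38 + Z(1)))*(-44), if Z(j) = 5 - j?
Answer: -399168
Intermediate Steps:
(((6*6)*6)*(38 + Z(1)))*(-44) = (((6*6)*6)*(38 + (5 - 1*1)))*(-44) = ((36*6)*(38 + (5 - 1)))*(-44) = (216*(38 + 4))*(-44) = (216*42)*(-44) = 9072*(-44) = -399168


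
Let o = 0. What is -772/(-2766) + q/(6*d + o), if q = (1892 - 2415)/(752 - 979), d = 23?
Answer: 1423905/4813762 ≈ 0.29580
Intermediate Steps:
q = 523/227 (q = -523/(-227) = -523*(-1/227) = 523/227 ≈ 2.3040)
-772/(-2766) + q/(6*d + o) = -772/(-2766) + 523/(227*(6*23 + 0)) = -772*(-1/2766) + 523/(227*(138 + 0)) = 386/1383 + (523/227)/138 = 386/1383 + (523/227)*(1/138) = 386/1383 + 523/31326 = 1423905/4813762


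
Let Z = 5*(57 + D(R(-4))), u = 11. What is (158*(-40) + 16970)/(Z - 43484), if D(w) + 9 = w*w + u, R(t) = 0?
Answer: -10650/43189 ≈ -0.24659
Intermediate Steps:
D(w) = 2 + w² (D(w) = -9 + (w*w + 11) = -9 + (w² + 11) = -9 + (11 + w²) = 2 + w²)
Z = 295 (Z = 5*(57 + (2 + 0²)) = 5*(57 + (2 + 0)) = 5*(57 + 2) = 5*59 = 295)
(158*(-40) + 16970)/(Z - 43484) = (158*(-40) + 16970)/(295 - 43484) = (-6320 + 16970)/(-43189) = 10650*(-1/43189) = -10650/43189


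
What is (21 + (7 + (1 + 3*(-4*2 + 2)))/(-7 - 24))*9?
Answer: 5949/31 ≈ 191.90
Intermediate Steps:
(21 + (7 + (1 + 3*(-4*2 + 2)))/(-7 - 24))*9 = (21 + (7 + (1 + 3*(-8 + 2)))/(-31))*9 = (21 + (7 + (1 + 3*(-6)))*(-1/31))*9 = (21 + (7 + (1 - 18))*(-1/31))*9 = (21 + (7 - 17)*(-1/31))*9 = (21 - 10*(-1/31))*9 = (21 + 10/31)*9 = (661/31)*9 = 5949/31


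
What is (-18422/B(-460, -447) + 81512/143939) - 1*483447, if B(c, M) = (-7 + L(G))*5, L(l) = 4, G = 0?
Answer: -1041150299057/2159085 ≈ -4.8222e+5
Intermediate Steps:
B(c, M) = -15 (B(c, M) = (-7 + 4)*5 = -3*5 = -15)
(-18422/B(-460, -447) + 81512/143939) - 1*483447 = (-18422/(-15) + 81512/143939) - 1*483447 = (-18422*(-1/15) + 81512*(1/143939)) - 483447 = (18422/15 + 81512/143939) - 483447 = 2652866938/2159085 - 483447 = -1041150299057/2159085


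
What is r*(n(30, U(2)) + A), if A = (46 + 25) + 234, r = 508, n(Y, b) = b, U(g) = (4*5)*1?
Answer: 165100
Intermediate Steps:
U(g) = 20 (U(g) = 20*1 = 20)
A = 305 (A = 71 + 234 = 305)
r*(n(30, U(2)) + A) = 508*(20 + 305) = 508*325 = 165100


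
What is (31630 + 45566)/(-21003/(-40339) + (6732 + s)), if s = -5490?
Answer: 1038003148/16707347 ≈ 62.129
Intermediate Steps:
(31630 + 45566)/(-21003/(-40339) + (6732 + s)) = (31630 + 45566)/(-21003/(-40339) + (6732 - 5490)) = 77196/(-21003*(-1/40339) + 1242) = 77196/(21003/40339 + 1242) = 77196/(50122041/40339) = 77196*(40339/50122041) = 1038003148/16707347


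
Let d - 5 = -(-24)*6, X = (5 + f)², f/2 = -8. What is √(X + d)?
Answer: 3*√30 ≈ 16.432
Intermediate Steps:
f = -16 (f = 2*(-8) = -16)
X = 121 (X = (5 - 16)² = (-11)² = 121)
d = 149 (d = 5 - (-24)*6 = 5 - 1*(-144) = 5 + 144 = 149)
√(X + d) = √(121 + 149) = √270 = 3*√30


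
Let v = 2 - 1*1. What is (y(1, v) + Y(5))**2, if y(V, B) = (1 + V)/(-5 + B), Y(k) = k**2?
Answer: 2401/4 ≈ 600.25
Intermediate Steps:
v = 1 (v = 2 - 1 = 1)
y(V, B) = (1 + V)/(-5 + B)
(y(1, v) + Y(5))**2 = ((1 + 1)/(-5 + 1) + 5**2)**2 = (2/(-4) + 25)**2 = (-1/4*2 + 25)**2 = (-1/2 + 25)**2 = (49/2)**2 = 2401/4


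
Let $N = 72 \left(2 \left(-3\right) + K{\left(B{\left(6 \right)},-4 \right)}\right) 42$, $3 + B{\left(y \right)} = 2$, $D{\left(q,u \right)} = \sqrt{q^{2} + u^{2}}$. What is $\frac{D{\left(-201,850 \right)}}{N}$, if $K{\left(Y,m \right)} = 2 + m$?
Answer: $- \frac{\sqrt{762901}}{24192} \approx -0.036105$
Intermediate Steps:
$B{\left(y \right)} = -1$ ($B{\left(y \right)} = -3 + 2 = -1$)
$N = -24192$ ($N = 72 \left(2 \left(-3\right) + \left(2 - 4\right)\right) 42 = 72 \left(-6 - 2\right) 42 = 72 \left(-8\right) 42 = \left(-576\right) 42 = -24192$)
$\frac{D{\left(-201,850 \right)}}{N} = \frac{\sqrt{\left(-201\right)^{2} + 850^{2}}}{-24192} = \sqrt{40401 + 722500} \left(- \frac{1}{24192}\right) = \sqrt{762901} \left(- \frac{1}{24192}\right) = - \frac{\sqrt{762901}}{24192}$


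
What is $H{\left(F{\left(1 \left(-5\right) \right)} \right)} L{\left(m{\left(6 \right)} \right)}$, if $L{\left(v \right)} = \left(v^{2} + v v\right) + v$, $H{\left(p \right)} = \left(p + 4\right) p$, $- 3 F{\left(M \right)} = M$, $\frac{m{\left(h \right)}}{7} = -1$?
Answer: $\frac{7735}{9} \approx 859.44$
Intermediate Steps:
$m{\left(h \right)} = -7$ ($m{\left(h \right)} = 7 \left(-1\right) = -7$)
$F{\left(M \right)} = - \frac{M}{3}$
$H{\left(p \right)} = p \left(4 + p\right)$ ($H{\left(p \right)} = \left(4 + p\right) p = p \left(4 + p\right)$)
$L{\left(v \right)} = v + 2 v^{2}$ ($L{\left(v \right)} = \left(v^{2} + v^{2}\right) + v = 2 v^{2} + v = v + 2 v^{2}$)
$H{\left(F{\left(1 \left(-5\right) \right)} \right)} L{\left(m{\left(6 \right)} \right)} = - \frac{1 \left(-5\right)}{3} \left(4 - \frac{1 \left(-5\right)}{3}\right) \left(- 7 \left(1 + 2 \left(-7\right)\right)\right) = \left(- \frac{1}{3}\right) \left(-5\right) \left(4 - - \frac{5}{3}\right) \left(- 7 \left(1 - 14\right)\right) = \frac{5 \left(4 + \frac{5}{3}\right)}{3} \left(\left(-7\right) \left(-13\right)\right) = \frac{5}{3} \cdot \frac{17}{3} \cdot 91 = \frac{85}{9} \cdot 91 = \frac{7735}{9}$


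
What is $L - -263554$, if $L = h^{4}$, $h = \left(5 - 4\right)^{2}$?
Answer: $263555$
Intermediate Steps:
$h = 1$ ($h = 1^{2} = 1$)
$L = 1$ ($L = 1^{4} = 1$)
$L - -263554 = 1 - -263554 = 1 + 263554 = 263555$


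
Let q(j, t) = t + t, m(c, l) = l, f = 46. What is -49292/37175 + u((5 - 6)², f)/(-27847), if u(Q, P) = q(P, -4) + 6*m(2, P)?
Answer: -1382597224/1035212225 ≈ -1.3356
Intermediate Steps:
q(j, t) = 2*t
u(Q, P) = -8 + 6*P (u(Q, P) = 2*(-4) + 6*P = -8 + 6*P)
-49292/37175 + u((5 - 6)², f)/(-27847) = -49292/37175 + (-8 + 6*46)/(-27847) = -49292*1/37175 + (-8 + 276)*(-1/27847) = -49292/37175 + 268*(-1/27847) = -49292/37175 - 268/27847 = -1382597224/1035212225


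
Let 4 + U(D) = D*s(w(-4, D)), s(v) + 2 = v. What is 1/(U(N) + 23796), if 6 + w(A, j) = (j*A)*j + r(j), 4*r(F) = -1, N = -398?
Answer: 2/504412487 ≈ 3.9650e-9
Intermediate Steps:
r(F) = -1/4 (r(F) = (1/4)*(-1) = -1/4)
w(A, j) = -25/4 + A*j**2 (w(A, j) = -6 + ((j*A)*j - 1/4) = -6 + ((A*j)*j - 1/4) = -6 + (A*j**2 - 1/4) = -6 + (-1/4 + A*j**2) = -25/4 + A*j**2)
s(v) = -2 + v
U(D) = -4 + D*(-33/4 - 4*D**2) (U(D) = -4 + D*(-2 + (-25/4 - 4*D**2)) = -4 + D*(-33/4 - 4*D**2))
1/(U(N) + 23796) = 1/((-4 - 1/4*(-398)*(33 + 16*(-398)**2)) + 23796) = 1/((-4 - 1/4*(-398)*(33 + 16*158404)) + 23796) = 1/((-4 - 1/4*(-398)*(33 + 2534464)) + 23796) = 1/((-4 - 1/4*(-398)*2534497) + 23796) = 1/((-4 + 504364903/2) + 23796) = 1/(504364895/2 + 23796) = 1/(504412487/2) = 2/504412487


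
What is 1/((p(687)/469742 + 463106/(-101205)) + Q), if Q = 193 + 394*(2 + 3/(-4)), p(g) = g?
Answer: 1828470735/1245052426888 ≈ 0.0014686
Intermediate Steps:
Q = 1371/2 (Q = 193 + 394*(2 + 3*(-1/4)) = 193 + 394*(2 - 3/4) = 193 + 394*(5/4) = 193 + 985/2 = 1371/2 ≈ 685.50)
1/((p(687)/469742 + 463106/(-101205)) + Q) = 1/((687/469742 + 463106/(-101205)) + 1371/2) = 1/((687*(1/469742) + 463106*(-1/101205)) + 1371/2) = 1/((687/469742 - 463106/101205) + 1371/2) = 1/(-16728523909/3656941470 + 1371/2) = 1/(1245052426888/1828470735) = 1828470735/1245052426888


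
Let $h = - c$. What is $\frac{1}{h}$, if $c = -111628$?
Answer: $\frac{1}{111628} \approx 8.9583 \cdot 10^{-6}$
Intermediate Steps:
$h = 111628$ ($h = \left(-1\right) \left(-111628\right) = 111628$)
$\frac{1}{h} = \frac{1}{111628}$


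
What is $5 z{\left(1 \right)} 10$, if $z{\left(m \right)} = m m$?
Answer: $50$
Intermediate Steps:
$z{\left(m \right)} = m^{2}$
$5 z{\left(1 \right)} 10 = 5 \cdot 1^{2} \cdot 10 = 5 \cdot 1 \cdot 10 = 5 \cdot 10 = 50$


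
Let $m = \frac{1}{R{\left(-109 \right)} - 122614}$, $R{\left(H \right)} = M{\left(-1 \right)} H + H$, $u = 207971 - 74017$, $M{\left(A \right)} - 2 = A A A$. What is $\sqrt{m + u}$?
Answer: $\frac{23 \sqrt{26531424539}}{10236} \approx 366.0$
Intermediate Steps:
$M{\left(A \right)} = 2 + A^{3}$ ($M{\left(A \right)} = 2 + A A A = 2 + A^{2} A = 2 + A^{3}$)
$u = 133954$ ($u = 207971 - 74017 = 133954$)
$R{\left(H \right)} = 2 H$ ($R{\left(H \right)} = \left(2 + \left(-1\right)^{3}\right) H + H = \left(2 - 1\right) H + H = 1 H + H = H + H = 2 H$)
$m = - \frac{1}{122832}$ ($m = \frac{1}{2 \left(-109\right) - 122614} = \frac{1}{-218 - 122614} = \frac{1}{-122832} = - \frac{1}{122832} \approx -8.1412 \cdot 10^{-6}$)
$\sqrt{m + u} = \sqrt{- \frac{1}{122832} + 133954} = \sqrt{\frac{16453837727}{122832}} = \frac{23 \sqrt{26531424539}}{10236}$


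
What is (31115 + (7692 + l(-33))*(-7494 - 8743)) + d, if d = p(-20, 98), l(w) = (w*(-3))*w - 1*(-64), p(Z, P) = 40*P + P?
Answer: -72852760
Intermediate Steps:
p(Z, P) = 41*P
l(w) = 64 - 3*w² (l(w) = (-3*w)*w + 64 = -3*w² + 64 = 64 - 3*w²)
d = 4018 (d = 41*98 = 4018)
(31115 + (7692 + l(-33))*(-7494 - 8743)) + d = (31115 + (7692 + (64 - 3*(-33)²))*(-7494 - 8743)) + 4018 = (31115 + (7692 + (64 - 3*1089))*(-16237)) + 4018 = (31115 + (7692 + (64 - 3267))*(-16237)) + 4018 = (31115 + (7692 - 3203)*(-16237)) + 4018 = (31115 + 4489*(-16237)) + 4018 = (31115 - 72887893) + 4018 = -72856778 + 4018 = -72852760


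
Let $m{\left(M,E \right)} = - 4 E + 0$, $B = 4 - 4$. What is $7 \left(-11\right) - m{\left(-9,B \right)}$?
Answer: $-77$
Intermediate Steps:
$B = 0$
$m{\left(M,E \right)} = - 4 E$
$7 \left(-11\right) - m{\left(-9,B \right)} = 7 \left(-11\right) - \left(-4\right) 0 = -77 - 0 = -77 + 0 = -77$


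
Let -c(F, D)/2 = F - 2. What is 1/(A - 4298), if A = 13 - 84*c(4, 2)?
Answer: -1/3949 ≈ -0.00025323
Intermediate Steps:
c(F, D) = 4 - 2*F (c(F, D) = -2*(F - 2) = -2*(-2 + F) = 4 - 2*F)
A = 349 (A = 13 - 84*(4 - 2*4) = 13 - 84*(4 - 8) = 13 - 84*(-4) = 13 + 336 = 349)
1/(A - 4298) = 1/(349 - 4298) = 1/(-3949) = -1/3949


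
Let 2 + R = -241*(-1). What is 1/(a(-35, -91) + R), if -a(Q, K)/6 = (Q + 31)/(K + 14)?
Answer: 77/18379 ≈ 0.0041896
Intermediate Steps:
a(Q, K) = -6*(31 + Q)/(14 + K) (a(Q, K) = -6*(Q + 31)/(K + 14) = -6*(31 + Q)/(14 + K))
R = 239 (R = -2 - 241*(-1) = -2 + 241 = 239)
1/(a(-35, -91) + R) = 1/(6*(-31 - 1*(-35))/(14 - 91) + 239) = 1/(6*(-31 + 35)/(-77) + 239) = 1/(6*(-1/77)*4 + 239) = 1/(-24/77 + 239) = 1/(18379/77) = 77/18379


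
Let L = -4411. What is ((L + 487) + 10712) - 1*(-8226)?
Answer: 15014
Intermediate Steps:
((L + 487) + 10712) - 1*(-8226) = ((-4411 + 487) + 10712) - 1*(-8226) = (-3924 + 10712) + 8226 = 6788 + 8226 = 15014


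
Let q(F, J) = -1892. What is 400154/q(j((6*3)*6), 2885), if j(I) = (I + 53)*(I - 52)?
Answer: -200077/946 ≈ -211.50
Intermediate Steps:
j(I) = (-52 + I)*(53 + I) (j(I) = (53 + I)*(-52 + I) = (-52 + I)*(53 + I))
400154/q(j((6*3)*6), 2885) = 400154/(-1892) = 400154*(-1/1892) = -200077/946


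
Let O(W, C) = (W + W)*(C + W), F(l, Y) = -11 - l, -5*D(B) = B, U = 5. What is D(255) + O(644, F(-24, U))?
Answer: 846165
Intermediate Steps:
D(B) = -B/5
O(W, C) = 2*W*(C + W) (O(W, C) = (2*W)*(C + W) = 2*W*(C + W))
D(255) + O(644, F(-24, U)) = -⅕*255 + 2*644*((-11 - 1*(-24)) + 644) = -51 + 2*644*((-11 + 24) + 644) = -51 + 2*644*(13 + 644) = -51 + 2*644*657 = -51 + 846216 = 846165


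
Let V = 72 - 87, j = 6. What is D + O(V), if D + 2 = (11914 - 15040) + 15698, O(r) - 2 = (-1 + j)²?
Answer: 12597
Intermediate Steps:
V = -15
O(r) = 27 (O(r) = 2 + (-1 + 6)² = 2 + 5² = 2 + 25 = 27)
D = 12570 (D = -2 + ((11914 - 15040) + 15698) = -2 + (-3126 + 15698) = -2 + 12572 = 12570)
D + O(V) = 12570 + 27 = 12597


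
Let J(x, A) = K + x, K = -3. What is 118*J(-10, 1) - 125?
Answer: -1659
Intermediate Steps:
J(x, A) = -3 + x
118*J(-10, 1) - 125 = 118*(-3 - 10) - 125 = 118*(-13) - 125 = -1534 - 125 = -1659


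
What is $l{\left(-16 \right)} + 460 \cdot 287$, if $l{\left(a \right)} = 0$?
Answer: $132020$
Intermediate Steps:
$l{\left(-16 \right)} + 460 \cdot 287 = 0 + 460 \cdot 287 = 0 + 132020 = 132020$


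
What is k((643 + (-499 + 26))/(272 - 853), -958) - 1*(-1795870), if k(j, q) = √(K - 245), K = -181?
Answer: 1795870 + I*√426 ≈ 1.7959e+6 + 20.64*I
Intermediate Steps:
k(j, q) = I*√426 (k(j, q) = √(-181 - 245) = √(-426) = I*√426)
k((643 + (-499 + 26))/(272 - 853), -958) - 1*(-1795870) = I*√426 - 1*(-1795870) = I*√426 + 1795870 = 1795870 + I*√426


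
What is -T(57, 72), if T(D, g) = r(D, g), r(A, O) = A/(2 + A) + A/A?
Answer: -116/59 ≈ -1.9661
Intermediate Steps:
r(A, O) = 1 + A/(2 + A) (r(A, O) = A/(2 + A) + 1 = 1 + A/(2 + A))
T(D, g) = 2*(1 + D)/(2 + D)
-T(57, 72) = -2*(1 + 57)/(2 + 57) = -2*58/59 = -1*116/59 = -116/59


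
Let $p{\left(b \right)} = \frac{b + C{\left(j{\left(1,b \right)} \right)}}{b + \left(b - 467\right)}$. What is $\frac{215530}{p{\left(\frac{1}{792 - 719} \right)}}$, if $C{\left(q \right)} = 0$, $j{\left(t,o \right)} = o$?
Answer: $-7347202170$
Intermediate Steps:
$p{\left(b \right)} = \frac{b}{-467 + 2 b}$ ($p{\left(b \right)} = \frac{b + 0}{b + \left(b - 467\right)} = \frac{b}{b + \left(b - 467\right)} = \frac{b}{b + \left(-467 + b\right)} = \frac{b}{-467 + 2 b}$)
$\frac{215530}{p{\left(\frac{1}{792 - 719} \right)}} = \frac{215530}{\frac{1}{792 - 719} \frac{1}{-467 + \frac{2}{792 - 719}}} = \frac{215530}{\frac{1}{73} \frac{1}{-467 + \frac{2}{73}}} = \frac{215530}{\frac{1}{73} \frac{1}{- \frac{34089}{73}}} = \frac{215530}{\frac{1}{73} \left(- \frac{73}{34089}\right)} = \frac{215530}{- \frac{1}{34089}} = 215530 \left(-34089\right) = -7347202170$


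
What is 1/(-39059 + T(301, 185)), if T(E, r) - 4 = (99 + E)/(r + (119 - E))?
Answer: -3/116765 ≈ -2.5693e-5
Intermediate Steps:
T(E, r) = 4 + (99 + E)/(119 + r - E) (T(E, r) = 4 + (99 + E)/(r + (119 - E)) = 4 + (99 + E)/(119 + r - E))
1/(-39059 + T(301, 185)) = 1/(-39059 + (575 - 3*301 + 4*185)/(119 + 185 - 1*301)) = 1/(-39059 + (575 - 903 + 740)/(119 + 185 - 301)) = 1/(-39059 + 412/3) = 1/(-116765/3) = -3/116765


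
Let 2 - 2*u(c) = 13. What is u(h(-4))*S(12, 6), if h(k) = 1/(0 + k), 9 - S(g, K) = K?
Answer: -33/2 ≈ -16.500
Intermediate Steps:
S(g, K) = 9 - K
h(k) = 1/k
u(c) = -11/2 (u(c) = 1 - ½*13 = 1 - 13/2 = -11/2)
u(h(-4))*S(12, 6) = -11*(9 - 1*6)/2 = -11*(9 - 6)/2 = -11/2*3 = -33/2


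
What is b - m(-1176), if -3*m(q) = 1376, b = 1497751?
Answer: 4494629/3 ≈ 1.4982e+6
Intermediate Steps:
m(q) = -1376/3 (m(q) = -⅓*1376 = -1376/3)
b - m(-1176) = 1497751 - 1*(-1376/3) = 1497751 + 1376/3 = 4494629/3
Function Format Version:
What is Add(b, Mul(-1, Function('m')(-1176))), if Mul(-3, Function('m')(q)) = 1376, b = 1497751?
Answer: Rational(4494629, 3) ≈ 1.4982e+6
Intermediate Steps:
Function('m')(q) = Rational(-1376, 3) (Function('m')(q) = Mul(Rational(-1, 3), 1376) = Rational(-1376, 3))
Add(b, Mul(-1, Function('m')(-1176))) = Add(1497751, Mul(-1, Rational(-1376, 3))) = Add(1497751, Rational(1376, 3)) = Rational(4494629, 3)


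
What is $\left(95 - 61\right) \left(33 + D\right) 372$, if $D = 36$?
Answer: $872712$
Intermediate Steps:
$\left(95 - 61\right) \left(33 + D\right) 372 = \left(95 - 61\right) \left(33 + 36\right) 372 = 34 \cdot 69 \cdot 372 = 2346 \cdot 372 = 872712$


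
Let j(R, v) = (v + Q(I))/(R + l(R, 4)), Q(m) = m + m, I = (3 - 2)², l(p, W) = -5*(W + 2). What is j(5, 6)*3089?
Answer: -24712/25 ≈ -988.48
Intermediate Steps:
l(p, W) = -10 - 5*W (l(p, W) = -5*(2 + W) = -10 - 5*W)
I = 1 (I = 1² = 1)
Q(m) = 2*m
j(R, v) = (2 + v)/(-30 + R) (j(R, v) = (v + 2*1)/(R + (-10 - 5*4)) = (v + 2)/(R + (-10 - 20)) = (2 + v)/(R - 30) = (2 + v)/(-30 + R))
j(5, 6)*3089 = ((2 + 6)/(-30 + 5))*3089 = (8/(-25))*3089 = -1/25*8*3089 = -8/25*3089 = -24712/25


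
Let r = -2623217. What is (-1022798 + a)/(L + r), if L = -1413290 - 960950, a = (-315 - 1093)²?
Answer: -959666/4997457 ≈ -0.19203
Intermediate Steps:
a = 1982464 (a = (-1408)² = 1982464)
L = -2374240
(-1022798 + a)/(L + r) = (-1022798 + 1982464)/(-2374240 - 2623217) = 959666/(-4997457) = 959666*(-1/4997457) = -959666/4997457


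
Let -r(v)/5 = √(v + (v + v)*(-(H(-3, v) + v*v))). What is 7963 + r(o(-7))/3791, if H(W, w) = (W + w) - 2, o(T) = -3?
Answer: 7963 - 5*√3/3791 ≈ 7963.0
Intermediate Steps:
H(W, w) = -2 + W + w
r(v) = -5*√(v + 2*v*(5 - v - v²)) (r(v) = -5*√(v + (v + v)*(-((-2 - 3 + v) + v*v))) = -5*√(v + (2*v)*(-((-5 + v) + v²))) = -5*√(v + (2*v)*(-(-5 + v + v²))) = -5*√(v + (2*v)*(5 - v - v²)) = -5*√(v + 2*v*(5 - v - v²)))
7963 + r(o(-7))/3791 = 7963 - 5*√3*√(-11 + 2*(-3) + 2*(-3)²)/3791 = 7963 - 5*√3*√(-11 - 6 + 2*9)*(1/3791) = 7963 - 5*√3*√(-11 - 6 + 18)*(1/3791) = 7963 - 5*√3*(1/3791) = 7963 - 5*√3/3791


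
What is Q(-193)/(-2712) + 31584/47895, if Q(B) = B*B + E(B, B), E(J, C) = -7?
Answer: -94336099/7216180 ≈ -13.073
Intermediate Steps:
Q(B) = -7 + B² (Q(B) = B*B - 7 = B² - 7 = -7 + B²)
Q(-193)/(-2712) + 31584/47895 = (-7 + (-193)²)/(-2712) + 31584/47895 = (-7 + 37249)*(-1/2712) + 31584*(1/47895) = 37242*(-1/2712) + 10528/15965 = -6207/452 + 10528/15965 = -94336099/7216180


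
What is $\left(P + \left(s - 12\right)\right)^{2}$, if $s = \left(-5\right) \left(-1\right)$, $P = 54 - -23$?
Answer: $4900$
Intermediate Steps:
$P = 77$ ($P = 54 + 23 = 77$)
$s = 5$
$\left(P + \left(s - 12\right)\right)^{2} = \left(77 + \left(5 - 12\right)\right)^{2} = \left(77 - 7\right)^{2} = 70^{2} = 4900$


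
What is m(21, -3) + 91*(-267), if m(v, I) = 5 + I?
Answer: -24295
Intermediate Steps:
m(21, -3) + 91*(-267) = (5 - 3) + 91*(-267) = 2 - 24297 = -24295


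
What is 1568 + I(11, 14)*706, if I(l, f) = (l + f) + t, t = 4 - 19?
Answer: 8628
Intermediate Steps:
t = -15
I(l, f) = -15 + f + l (I(l, f) = (l + f) - 15 = (f + l) - 15 = -15 + f + l)
1568 + I(11, 14)*706 = 1568 + (-15 + 14 + 11)*706 = 1568 + 10*706 = 1568 + 7060 = 8628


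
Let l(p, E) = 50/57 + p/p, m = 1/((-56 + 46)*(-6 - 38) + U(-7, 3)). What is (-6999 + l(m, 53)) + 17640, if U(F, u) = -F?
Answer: 606644/57 ≈ 10643.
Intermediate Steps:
m = 1/447 (m = 1/((-56 + 46)*(-6 - 38) - 1*(-7)) = 1/(-10*(-44) + 7) = 1/(440 + 7) = 1/447 ≈ 0.0022371)
l(p, E) = 107/57 (l(p, E) = 50*(1/57) + 1 = 50/57 + 1 = 107/57)
(-6999 + l(m, 53)) + 17640 = (-6999 + 107/57) + 17640 = -398836/57 + 17640 = 606644/57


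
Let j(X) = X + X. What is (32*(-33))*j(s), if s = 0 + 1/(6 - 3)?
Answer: -704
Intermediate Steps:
s = ⅓ (s = 0 + 1/3 = 0 + ⅓ = ⅓ ≈ 0.33333)
j(X) = 2*X
(32*(-33))*j(s) = (32*(-33))*(2*(⅓)) = -1056*⅔ = -704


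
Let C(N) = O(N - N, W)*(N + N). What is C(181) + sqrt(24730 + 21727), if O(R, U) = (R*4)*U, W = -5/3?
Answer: sqrt(46457) ≈ 215.54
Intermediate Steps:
W = -5/3 (W = -5*1/3 = -5/3 ≈ -1.6667)
O(R, U) = 4*R*U (O(R, U) = (4*R)*U = 4*R*U)
C(N) = 0 (C(N) = (4*(N - N)*(-5/3))*(N + N) = (4*0*(-5/3))*(2*N) = 0*(2*N) = 0)
C(181) + sqrt(24730 + 21727) = 0 + sqrt(24730 + 21727) = 0 + sqrt(46457) = sqrt(46457)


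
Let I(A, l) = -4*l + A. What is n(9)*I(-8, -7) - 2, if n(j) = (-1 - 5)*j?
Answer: -1082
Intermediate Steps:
I(A, l) = A - 4*l
n(j) = -6*j
n(9)*I(-8, -7) - 2 = (-6*9)*(-8 - 4*(-7)) - 2 = -54*(-8 + 28) - 2 = -54*20 - 2 = -1080 - 2 = -1082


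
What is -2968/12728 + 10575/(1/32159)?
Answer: 541069546804/1591 ≈ 3.4008e+8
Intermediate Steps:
-2968/12728 + 10575/(1/32159) = -2968*1/12728 + 10575/(1/32159) = -371/1591 + 10575*32159 = -371/1591 + 340081425 = 541069546804/1591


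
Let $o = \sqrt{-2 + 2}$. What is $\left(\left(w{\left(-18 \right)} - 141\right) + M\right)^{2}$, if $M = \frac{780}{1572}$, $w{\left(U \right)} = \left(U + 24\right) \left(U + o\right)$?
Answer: $\frac{1059762916}{17161} \approx 61754.0$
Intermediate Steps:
$o = 0$ ($o = \sqrt{0} = 0$)
$w{\left(U \right)} = U \left(24 + U\right)$ ($w{\left(U \right)} = \left(U + 24\right) \left(U + 0\right) = \left(24 + U\right) U = U \left(24 + U\right)$)
$M = \frac{65}{131}$ ($M = 780 \cdot \frac{1}{1572} = \frac{65}{131} \approx 0.49618$)
$\left(\left(w{\left(-18 \right)} - 141\right) + M\right)^{2} = \left(\left(- 18 \left(24 - 18\right) - 141\right) + \frac{65}{131}\right)^{2} = \left(\left(\left(-18\right) 6 - 141\right) + \frac{65}{131}\right)^{2} = \left(\left(-108 - 141\right) + \frac{65}{131}\right)^{2} = \left(-249 + \frac{65}{131}\right)^{2} = \left(- \frac{32554}{131}\right)^{2} = \frac{1059762916}{17161}$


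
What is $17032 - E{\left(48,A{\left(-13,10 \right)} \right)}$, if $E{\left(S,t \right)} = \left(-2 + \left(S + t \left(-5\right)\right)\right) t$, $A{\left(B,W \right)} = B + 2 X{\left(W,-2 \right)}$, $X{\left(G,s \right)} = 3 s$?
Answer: $21307$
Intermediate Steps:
$A{\left(B,W \right)} = -12 + B$ ($A{\left(B,W \right)} = B + 2 \cdot 3 \left(-2\right) = B + 2 \left(-6\right) = B - 12 = -12 + B$)
$E{\left(S,t \right)} = t \left(-2 + S - 5 t\right)$ ($E{\left(S,t \right)} = \left(-2 + \left(S - 5 t\right)\right) t = \left(-2 + S - 5 t\right) t = t \left(-2 + S - 5 t\right)$)
$17032 - E{\left(48,A{\left(-13,10 \right)} \right)} = 17032 - \left(-12 - 13\right) \left(-2 + 48 - 5 \left(-12 - 13\right)\right) = 17032 - - 25 \left(-2 + 48 - -125\right) = 17032 - - 25 \left(-2 + 48 + 125\right) = 17032 - \left(-25\right) 171 = 17032 - -4275 = 17032 + 4275 = 21307$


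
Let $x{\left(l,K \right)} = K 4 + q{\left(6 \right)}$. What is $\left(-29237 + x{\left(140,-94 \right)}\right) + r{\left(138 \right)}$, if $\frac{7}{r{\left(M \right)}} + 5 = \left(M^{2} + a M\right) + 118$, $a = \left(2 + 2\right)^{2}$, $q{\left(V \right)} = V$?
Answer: $- \frac{632553548}{21365} \approx -29607.0$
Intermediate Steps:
$a = 16$ ($a = 4^{2} = 16$)
$x{\left(l,K \right)} = 6 + 4 K$ ($x{\left(l,K \right)} = K 4 + 6 = 4 K + 6 = 6 + 4 K$)
$r{\left(M \right)} = \frac{7}{113 + M^{2} + 16 M}$ ($r{\left(M \right)} = \frac{7}{-5 + \left(\left(M^{2} + 16 M\right) + 118\right)} = \frac{7}{-5 + \left(118 + M^{2} + 16 M\right)} = \frac{7}{113 + M^{2} + 16 M}$)
$\left(-29237 + x{\left(140,-94 \right)}\right) + r{\left(138 \right)} = \left(-29237 + \left(6 + 4 \left(-94\right)\right)\right) + \frac{7}{113 + 138^{2} + 16 \cdot 138} = \left(-29237 + \left(6 - 376\right)\right) + \frac{7}{113 + 19044 + 2208} = \left(-29237 - 370\right) + \frac{7}{21365} = -29607 + 7 \cdot \frac{1}{21365} = -29607 + \frac{7}{21365} = - \frac{632553548}{21365}$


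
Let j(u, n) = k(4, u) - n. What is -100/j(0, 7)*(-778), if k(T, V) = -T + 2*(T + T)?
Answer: 15560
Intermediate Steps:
k(T, V) = 3*T (k(T, V) = -T + 2*(2*T) = -T + 4*T = 3*T)
j(u, n) = 12 - n (j(u, n) = 3*4 - n = 12 - n)
-100/j(0, 7)*(-778) = -100/(12 - 1*7)*(-778) = -100/(12 - 7)*(-778) = -100/5*(-778) = -100*⅕*(-778) = -20*(-778) = 15560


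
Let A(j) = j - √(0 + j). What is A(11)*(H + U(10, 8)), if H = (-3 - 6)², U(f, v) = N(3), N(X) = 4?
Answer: 935 - 85*√11 ≈ 653.09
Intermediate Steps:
U(f, v) = 4
A(j) = j - √j
H = 81 (H = (-9)² = 81)
A(11)*(H + U(10, 8)) = (11 - √11)*(81 + 4) = (11 - √11)*85 = 935 - 85*√11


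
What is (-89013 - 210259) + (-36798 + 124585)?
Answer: -211485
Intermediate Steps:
(-89013 - 210259) + (-36798 + 124585) = -299272 + 87787 = -211485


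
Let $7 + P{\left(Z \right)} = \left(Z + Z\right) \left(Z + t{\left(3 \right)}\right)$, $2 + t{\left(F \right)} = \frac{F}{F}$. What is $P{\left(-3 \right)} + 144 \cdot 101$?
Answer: $14561$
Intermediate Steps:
$t{\left(F \right)} = -1$ ($t{\left(F \right)} = -2 + \frac{F}{F} = -2 + 1 = -1$)
$P{\left(Z \right)} = -7 + 2 Z \left(-1 + Z\right)$ ($P{\left(Z \right)} = -7 + \left(Z + Z\right) \left(Z - 1\right) = -7 + 2 Z \left(-1 + Z\right)$)
$P{\left(-3 \right)} + 144 \cdot 101 = \left(-7 - -6 + 2 \left(-3\right)^{2}\right) + 144 \cdot 101 = \left(-7 + 6 + 2 \cdot 9\right) + 14544 = \left(-7 + 6 + 18\right) + 14544 = 17 + 14544 = 14561$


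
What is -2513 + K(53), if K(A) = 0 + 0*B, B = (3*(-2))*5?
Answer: -2513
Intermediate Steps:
B = -30 (B = -6*5 = -30)
K(A) = 0 (K(A) = 0 + 0*(-30) = 0 + 0 = 0)
-2513 + K(53) = -2513 + 0 = -2513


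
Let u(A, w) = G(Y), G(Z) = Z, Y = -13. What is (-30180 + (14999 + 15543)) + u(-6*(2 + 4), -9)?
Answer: 349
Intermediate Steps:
u(A, w) = -13
(-30180 + (14999 + 15543)) + u(-6*(2 + 4), -9) = (-30180 + (14999 + 15543)) - 13 = (-30180 + 30542) - 13 = 362 - 13 = 349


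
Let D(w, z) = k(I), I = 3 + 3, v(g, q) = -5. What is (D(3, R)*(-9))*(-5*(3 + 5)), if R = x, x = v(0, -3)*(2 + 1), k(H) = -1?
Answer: -360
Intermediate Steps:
I = 6
x = -15 (x = -5*(2 + 1) = -5*3 = -15)
R = -15
D(w, z) = -1
(D(3, R)*(-9))*(-5*(3 + 5)) = (-1*(-9))*(-5*(3 + 5)) = 9*(-5*8) = 9*(-40) = -360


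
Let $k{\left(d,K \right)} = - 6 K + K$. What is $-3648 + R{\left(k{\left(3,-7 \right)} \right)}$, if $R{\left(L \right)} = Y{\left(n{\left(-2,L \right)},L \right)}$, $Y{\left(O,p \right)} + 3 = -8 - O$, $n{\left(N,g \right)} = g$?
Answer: $-3694$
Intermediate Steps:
$k{\left(d,K \right)} = - 5 K$
$Y{\left(O,p \right)} = -11 - O$ ($Y{\left(O,p \right)} = -3 - \left(8 + O\right) = -11 - O$)
$R{\left(L \right)} = -11 - L$
$-3648 + R{\left(k{\left(3,-7 \right)} \right)} = -3648 - \left(11 - -35\right) = -3648 - 46 = -3694$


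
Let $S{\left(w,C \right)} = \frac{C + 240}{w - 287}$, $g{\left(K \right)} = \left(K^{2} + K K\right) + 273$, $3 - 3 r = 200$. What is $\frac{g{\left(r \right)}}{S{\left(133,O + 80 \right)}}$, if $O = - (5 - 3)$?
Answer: $- \frac{6165775}{1431} \approx -4308.7$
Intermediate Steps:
$r = - \frac{197}{3}$ ($r = 1 - \frac{200}{3} = - \frac{197}{3} \approx -65.667$)
$O = -2$ ($O = \left(-1\right) 2 = -2$)
$g{\left(K \right)} = 273 + 2 K^{2}$ ($g{\left(K \right)} = \left(K^{2} + K^{2}\right) + 273 = 2 K^{2} + 273 = 273 + 2 K^{2}$)
$S{\left(w,C \right)} = \frac{240 + C}{-287 + w}$
$\frac{g{\left(r \right)}}{S{\left(133,O + 80 \right)}} = \frac{273 + 2 \left(- \frac{197}{3}\right)^{2}}{\frac{1}{-287 + 133} \left(240 + \left(-2 + 80\right)\right)} = \frac{273 + 2 \cdot \frac{38809}{9}}{\frac{1}{-154} \left(240 + 78\right)} = \frac{273 + \frac{77618}{9}}{\left(- \frac{1}{154}\right) 318} = \frac{80075}{9 \left(- \frac{159}{77}\right)} = \frac{80075}{9} \left(- \frac{77}{159}\right) = - \frac{6165775}{1431}$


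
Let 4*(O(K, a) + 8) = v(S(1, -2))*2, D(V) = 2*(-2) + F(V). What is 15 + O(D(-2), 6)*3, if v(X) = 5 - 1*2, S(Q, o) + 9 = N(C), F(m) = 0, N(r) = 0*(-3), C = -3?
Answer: -9/2 ≈ -4.5000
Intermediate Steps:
N(r) = 0
S(Q, o) = -9 (S(Q, o) = -9 + 0 = -9)
v(X) = 3 (v(X) = 5 - 2 = 3)
D(V) = -4 (D(V) = 2*(-2) + 0 = -4 + 0 = -4)
O(K, a) = -13/2 (O(K, a) = -8 + (3*2)/4 = -8 + (1/4)*6 = -8 + 3/2 = -13/2)
15 + O(D(-2), 6)*3 = 15 - 13/2*3 = 15 - 39/2 = -9/2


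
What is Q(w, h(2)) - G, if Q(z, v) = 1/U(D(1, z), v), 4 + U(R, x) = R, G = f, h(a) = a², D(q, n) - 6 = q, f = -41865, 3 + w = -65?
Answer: 125596/3 ≈ 41865.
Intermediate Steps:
w = -68 (w = -3 - 65 = -68)
D(q, n) = 6 + q
G = -41865
U(R, x) = -4 + R
Q(z, v) = ⅓ (Q(z, v) = 1/(-4 + (6 + 1)) = 1/(-4 + 7) = 1/3 = ⅓)
Q(w, h(2)) - G = ⅓ - 1*(-41865) = ⅓ + 41865 = 125596/3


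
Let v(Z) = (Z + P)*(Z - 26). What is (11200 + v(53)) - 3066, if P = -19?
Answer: 9052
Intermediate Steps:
v(Z) = (-26 + Z)*(-19 + Z) (v(Z) = (Z - 19)*(Z - 26) = (-19 + Z)*(-26 + Z) = (-26 + Z)*(-19 + Z))
(11200 + v(53)) - 3066 = (11200 + (494 + 53² - 45*53)) - 3066 = (11200 + (494 + 2809 - 2385)) - 3066 = (11200 + 918) - 3066 = 12118 - 3066 = 9052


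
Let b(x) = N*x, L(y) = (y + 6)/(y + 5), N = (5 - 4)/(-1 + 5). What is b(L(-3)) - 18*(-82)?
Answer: 11811/8 ≈ 1476.4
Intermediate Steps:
N = 1/4 ≈ 0.25000
L(y) = (6 + y)/(5 + y)
b(x) = x/4
b(L(-3)) - 18*(-82) = ((6 - 3)/(5 - 3))/4 - 18*(-82) = (3/2)/4 + 1476 = ((1/2)*3)/4 + 1476 = (1/4)*(3/2) + 1476 = 3/8 + 1476 = 11811/8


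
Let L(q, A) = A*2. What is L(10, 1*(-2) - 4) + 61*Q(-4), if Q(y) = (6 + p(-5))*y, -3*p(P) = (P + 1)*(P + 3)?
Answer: -2476/3 ≈ -825.33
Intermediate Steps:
p(P) = -(1 + P)*(3 + P)/3 (p(P) = -(P + 1)*(P + 3)/3 = -(1 + P)*(3 + P)/3)
Q(y) = 10*y/3 (Q(y) = (6 + (-1 - 4/3*(-5) - 1/3*(-5)**2))*y = (6 + (-1 + 20/3 - 1/3*25))*y = (6 + (-1 + 20/3 - 25/3))*y = (6 - 8/3)*y = 10*y/3)
L(q, A) = 2*A
L(10, 1*(-2) - 4) + 61*Q(-4) = 2*(1*(-2) - 4) + 61*((10/3)*(-4)) = 2*(-2 - 4) + 61*(-40/3) = 2*(-6) - 2440/3 = -12 - 2440/3 = -2476/3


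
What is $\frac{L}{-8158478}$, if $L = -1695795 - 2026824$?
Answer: $\frac{3722619}{8158478} \approx 0.45629$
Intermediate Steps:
$L = -3722619$
$\frac{L}{-8158478} = - \frac{3722619}{-8158478} = \left(-3722619\right) \left(- \frac{1}{8158478}\right) = \frac{3722619}{8158478}$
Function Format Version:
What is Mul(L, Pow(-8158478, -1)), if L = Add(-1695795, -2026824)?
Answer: Rational(3722619, 8158478) ≈ 0.45629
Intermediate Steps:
L = -3722619
Mul(L, Pow(-8158478, -1)) = Mul(-3722619, Pow(-8158478, -1)) = Mul(-3722619, Rational(-1, 8158478)) = Rational(3722619, 8158478)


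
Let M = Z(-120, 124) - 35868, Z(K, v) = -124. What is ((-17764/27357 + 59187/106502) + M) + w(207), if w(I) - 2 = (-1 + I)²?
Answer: 1707330282425/264870474 ≈ 6445.9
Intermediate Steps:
w(I) = 2 + (-1 + I)²
M = -35992 (M = -124 - 35868 = -35992)
((-17764/27357 + 59187/106502) + M) + w(207) = ((-17764/27357 + 59187/106502) - 35992) + (2 + (-1 + 207)²) = ((-17764*1/27357 + 59187*(1/106502)) - 35992) + (2 + 206²) = ((-17764/27357 + 59187/106502) - 35992) + (2 + 42436) = (-24792979/264870474 - 35992) + 42438 = -9533242893187/264870474 + 42438 = 1707330282425/264870474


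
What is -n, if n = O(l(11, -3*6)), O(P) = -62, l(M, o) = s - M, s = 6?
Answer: 62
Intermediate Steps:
l(M, o) = 6 - M
n = -62
-n = -1*(-62) = 62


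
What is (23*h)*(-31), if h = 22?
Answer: -15686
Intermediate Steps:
(23*h)*(-31) = (23*22)*(-31) = 506*(-31) = -15686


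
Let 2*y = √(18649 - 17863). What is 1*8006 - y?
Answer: 8006 - √786/2 ≈ 7992.0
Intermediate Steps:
y = √786/2 (y = √(18649 - 17863)/2 = √786/2 ≈ 14.018)
1*8006 - y = 1*8006 - √786/2 = 8006 - √786/2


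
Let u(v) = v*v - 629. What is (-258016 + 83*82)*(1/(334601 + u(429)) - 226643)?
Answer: 29493063954133180/518013 ≈ 5.6935e+10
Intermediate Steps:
u(v) = -629 + v**2 (u(v) = v**2 - 629 = -629 + v**2)
(-258016 + 83*82)*(1/(334601 + u(429)) - 226643) = (-258016 + 83*82)*(1/(334601 + (-629 + 429**2)) - 226643) = (-258016 + 6806)*(1/(334601 + (-629 + 184041)) - 226643) = -251210*(1/(334601 + 183412) - 226643) = -251210*(1/518013 - 226643) = -251210*(-117404020358/518013) = 29493063954133180/518013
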